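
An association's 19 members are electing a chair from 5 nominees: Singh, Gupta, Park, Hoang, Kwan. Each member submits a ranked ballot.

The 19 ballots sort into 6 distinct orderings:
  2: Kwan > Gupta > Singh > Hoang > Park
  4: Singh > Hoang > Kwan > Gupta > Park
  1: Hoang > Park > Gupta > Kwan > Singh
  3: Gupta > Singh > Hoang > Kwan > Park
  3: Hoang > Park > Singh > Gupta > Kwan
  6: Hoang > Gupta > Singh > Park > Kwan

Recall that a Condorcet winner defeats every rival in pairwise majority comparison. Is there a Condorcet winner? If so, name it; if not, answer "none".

Head-to-head results (19 voters):
Singh–Gupta: Gupta 12–7.
Singh vs Park: Singh wins 15–4.
Singh vs Hoang: Hoang, 10–9.
Singh vs Kwan: Singh, 16–3.
Gupta vs Park: Gupta, 15–4.
Gupta–Hoang: Hoang 14–5.
Gupta vs Kwan: Gupta wins 13–6.
Park vs Hoang: Hoang, 19–0.
Park vs Kwan: Park wins 10–9.
Hoang vs Kwan: Hoang wins 17–2.
Hoang defeats every rival head-to-head and is the Condorcet winner.

Hoang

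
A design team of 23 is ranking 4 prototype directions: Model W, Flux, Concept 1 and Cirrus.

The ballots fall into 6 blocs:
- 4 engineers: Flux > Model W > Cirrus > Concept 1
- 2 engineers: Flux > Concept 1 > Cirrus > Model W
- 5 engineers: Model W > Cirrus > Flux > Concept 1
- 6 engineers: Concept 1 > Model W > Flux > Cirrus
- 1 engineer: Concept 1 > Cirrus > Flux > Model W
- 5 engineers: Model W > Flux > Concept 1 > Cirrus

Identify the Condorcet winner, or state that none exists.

Head-to-head results (23 engineers):
Model W vs Flux: Model W wins 16–7.
Model W vs Concept 1: Model W, 14–9.
Model W–Cirrus: Model W 20–3.
Flux vs Concept 1: Flux wins 16–7.
Flux vs Cirrus: Flux, 17–6.
Concept 1–Cirrus: Concept 1 14–9.
Model W defeats every rival head-to-head and is the Condorcet winner.

Model W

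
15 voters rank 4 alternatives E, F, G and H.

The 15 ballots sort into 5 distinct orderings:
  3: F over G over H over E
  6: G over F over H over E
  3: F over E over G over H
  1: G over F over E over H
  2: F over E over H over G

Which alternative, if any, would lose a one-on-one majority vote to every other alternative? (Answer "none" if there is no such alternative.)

E

Pairwise majorities:
E–F: F 15–0.
E vs G: 3+2 = 5 for E, 10 for G — G by 10–5.
E–H: H 9–6.
F vs G: 3+3+2 = 8 for F, 7 for G — F by 8–7.
F–H: F 15–0.
G vs H: G is ranked higher on 3+6+3+1 = 13 ballots, H on 2. G wins 13–2.
E loses to every other alternative — it is the Condorcet loser.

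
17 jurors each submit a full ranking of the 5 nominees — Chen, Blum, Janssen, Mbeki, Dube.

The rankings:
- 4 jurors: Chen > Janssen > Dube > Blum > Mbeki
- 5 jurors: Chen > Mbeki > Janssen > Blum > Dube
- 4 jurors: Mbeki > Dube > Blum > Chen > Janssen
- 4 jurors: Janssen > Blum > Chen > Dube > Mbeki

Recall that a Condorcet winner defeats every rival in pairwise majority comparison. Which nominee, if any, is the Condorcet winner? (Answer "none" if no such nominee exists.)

Pairwise majorities:
Chen vs Blum: Chen is ranked higher on 4+5 = 9 ballots, Blum on 8. Chen wins 9–8.
Chen vs Janssen: Chen preferred on 4+5+4 = 13 ballots; Chen wins 13–4.
Chen vs Mbeki: Chen is ranked higher on 4+5+4 = 13 ballots, Mbeki on 4. Chen wins 13–4.
Chen vs Dube: 13 to 4, Chen.
Blum vs Janssen: Blum is ranked higher on 4 ballots, Janssen on 13. Janssen wins 13–4.
Blum vs Mbeki: 4+4 = 8 for Blum, 9 for Mbeki — Mbeki by 9–8.
Blum vs Dube: 5+4 = 9 for Blum, 8 for Dube — Blum by 9–8.
Janssen vs Mbeki: Janssen is ranked higher on 4+4 = 8 ballots, Mbeki on 9. Mbeki wins 9–8.
Janssen vs Dube: 13 to 4, Janssen.
Mbeki vs Dube: Mbeki is ranked higher on 5+4 = 9 ballots, Dube on 8. Mbeki wins 9–8.
Only Chen has no losses; Chen is the Condorcet winner.

Chen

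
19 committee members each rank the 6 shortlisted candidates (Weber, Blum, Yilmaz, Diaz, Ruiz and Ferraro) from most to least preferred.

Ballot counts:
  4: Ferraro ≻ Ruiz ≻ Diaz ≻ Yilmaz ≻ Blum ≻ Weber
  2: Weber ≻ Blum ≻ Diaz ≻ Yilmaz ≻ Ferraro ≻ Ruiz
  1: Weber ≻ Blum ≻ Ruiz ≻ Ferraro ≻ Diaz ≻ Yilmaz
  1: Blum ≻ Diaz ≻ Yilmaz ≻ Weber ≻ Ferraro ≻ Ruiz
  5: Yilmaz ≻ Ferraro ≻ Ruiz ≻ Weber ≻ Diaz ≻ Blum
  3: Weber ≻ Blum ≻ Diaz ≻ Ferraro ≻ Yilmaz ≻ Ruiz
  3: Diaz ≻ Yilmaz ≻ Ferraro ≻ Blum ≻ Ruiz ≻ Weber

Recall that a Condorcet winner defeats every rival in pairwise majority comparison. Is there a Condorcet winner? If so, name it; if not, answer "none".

none

Pairwise majorities:
Weber vs Blum: Weber wins 11–8.
Weber vs Yilmaz: Yilmaz wins 13–6.
Weber–Diaz: Weber 11–8.
Weber–Ruiz: Ruiz 12–7.
Weber vs Ferraro: Ferraro wins 12–7.
Blum vs Yilmaz: Yilmaz wins 12–7.
Blum vs Diaz: Diaz wins 12–7.
Blum vs Ruiz: Blum, 10–9.
Blum–Ferraro: Ferraro 12–7.
Yilmaz vs Diaz: Diaz, 14–5.
Yilmaz vs Ruiz: Yilmaz wins 14–5.
Yilmaz vs Ferraro: Yilmaz, 11–8.
Diaz vs Ruiz: Ruiz, 10–9.
Diaz vs Ferraro: Ferraro, 10–9.
Ruiz vs Ferraro: Ferraro wins 18–1.
Each candidate drops at least one matchup (Weber loses to Yilmaz; Blum loses to Weber; Yilmaz loses to Diaz; Diaz loses to Weber; Ruiz loses to Blum; Ferraro loses to Yilmaz); the cycle Weber > Blum > Ruiz > Weber rules out a Condorcet winner.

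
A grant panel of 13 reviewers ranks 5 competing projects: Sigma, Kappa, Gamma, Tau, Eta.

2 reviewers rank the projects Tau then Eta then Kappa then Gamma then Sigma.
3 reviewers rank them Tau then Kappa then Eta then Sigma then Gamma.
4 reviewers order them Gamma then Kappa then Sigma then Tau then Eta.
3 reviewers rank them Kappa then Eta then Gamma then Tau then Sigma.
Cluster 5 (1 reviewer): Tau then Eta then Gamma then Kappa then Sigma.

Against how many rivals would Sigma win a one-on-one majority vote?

Sigma against each rival (13 reviewers):
Sigma vs Kappa: 0 for Sigma, 13 for Kappa — Kappa by 13–0.
Sigma vs Gamma: Sigma preferred on 3 ballots; Gamma wins 10–3.
Sigma vs Tau: Sigma preferred on 4 ballots; Tau wins 9–4.
Sigma vs Eta: Sigma preferred on 4 ballots; Eta wins 9–4.
Sigma beats no one; loses to Kappa, Gamma, Tau, Eta — 0 pairwise wins.

0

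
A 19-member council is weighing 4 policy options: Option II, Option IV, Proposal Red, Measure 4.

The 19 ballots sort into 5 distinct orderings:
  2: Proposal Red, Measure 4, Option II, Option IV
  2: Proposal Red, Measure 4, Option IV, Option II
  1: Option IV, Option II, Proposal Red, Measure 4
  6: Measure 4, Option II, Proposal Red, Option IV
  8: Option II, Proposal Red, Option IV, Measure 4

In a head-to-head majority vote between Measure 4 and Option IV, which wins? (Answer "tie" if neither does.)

Ballots ranking Measure 4 above Option IV: 2 + 2 + 6 = 10.
Ballots ranking Option IV above Measure 4: 19 − 10 = 9.
Measure 4 wins the head-to-head 10–9.

Measure 4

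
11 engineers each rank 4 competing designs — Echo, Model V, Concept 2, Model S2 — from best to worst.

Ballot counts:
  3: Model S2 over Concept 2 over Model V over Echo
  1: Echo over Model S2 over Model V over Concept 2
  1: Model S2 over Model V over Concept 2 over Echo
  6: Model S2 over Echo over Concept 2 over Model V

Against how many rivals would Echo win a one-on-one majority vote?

Echo against each rival (11 engineers):
Echo vs Model V: 7 to 4, Echo.
Echo vs Concept 2: 1+6 = 7 for Echo, 4 for Concept 2 — Echo by 7–4.
Echo vs Model S2: Echo is ranked higher on 1 ballot, Model S2 on 10. Model S2 wins 10–1.
Echo beats Model V, Concept 2; loses to Model S2 — 2 pairwise wins.

2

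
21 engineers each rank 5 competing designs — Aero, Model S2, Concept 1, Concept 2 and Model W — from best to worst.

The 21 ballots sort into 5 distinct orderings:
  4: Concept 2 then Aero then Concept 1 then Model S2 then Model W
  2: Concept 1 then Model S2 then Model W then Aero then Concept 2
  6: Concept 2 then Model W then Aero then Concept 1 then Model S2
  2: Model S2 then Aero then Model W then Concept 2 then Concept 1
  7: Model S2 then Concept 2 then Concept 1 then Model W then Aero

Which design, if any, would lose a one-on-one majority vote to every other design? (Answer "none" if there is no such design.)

Pairwise majorities:
Aero vs Model S2: Model S2 wins 11–10.
Aero vs Concept 1: Aero preferred on 4+6+2 = 12 ballots; Aero wins 12–9.
Aero–Concept 2: Concept 2 17–4.
Aero vs Model W: 4+2 = 6 for Aero, 15 for Model W — Model W by 15–6.
Model S2 vs Concept 1: 2+7 = 9 for Model S2, 12 for Concept 1 — Concept 1 by 12–9.
Model S2–Concept 2: Model S2 11–10.
Model S2–Model W: Model S2 15–6.
Concept 1 vs Concept 2: 2 for Concept 1, 19 for Concept 2 — Concept 2 by 19–2.
Concept 1 vs Model W: Concept 1, 13–8.
Concept 2 vs Model W: Concept 2 preferred on 4+6+7 = 17 ballots; Concept 2 wins 17–4.
Each design has at least one pairwise win (Aero beats Concept 1; Model S2 beats Aero; Concept 1 beats Model S2; Concept 2 beats Aero; Model W beats Aero) — no Condorcet loser.

none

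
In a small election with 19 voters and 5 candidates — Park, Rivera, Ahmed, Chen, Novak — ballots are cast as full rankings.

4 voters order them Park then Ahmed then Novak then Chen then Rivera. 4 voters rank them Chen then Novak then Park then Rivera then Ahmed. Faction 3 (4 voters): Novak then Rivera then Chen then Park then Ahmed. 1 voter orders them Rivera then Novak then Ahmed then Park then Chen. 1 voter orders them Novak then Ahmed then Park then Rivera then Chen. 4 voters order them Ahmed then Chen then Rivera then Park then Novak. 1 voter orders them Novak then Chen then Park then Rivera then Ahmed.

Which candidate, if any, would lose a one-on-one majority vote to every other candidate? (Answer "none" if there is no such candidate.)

Pairwise majorities:
Park vs Rivera: Park is ranked higher on 4+4+1+1 = 10 ballots, Rivera on 9. Park wins 10–9.
Park vs Ahmed: Park is ranked higher on 4+4+4+1 = 13 ballots, Ahmed on 6. Park wins 13–6.
Park vs Chen: Park is ranked higher on 4+1+1 = 6 ballots, Chen on 13. Chen wins 13–6.
Park vs Novak: Novak wins 11–8.
Rivera–Ahmed: Rivera 10–9.
Rivera vs Chen: Chen wins 13–6.
Rivera vs Novak: Novak wins 14–5.
Ahmed–Chen: Ahmed 10–9.
Ahmed–Novak: Novak 11–8.
Chen vs Novak: Novak wins 11–8.
Each candidate has at least one pairwise win (Park beats Rivera; Rivera beats Ahmed; Ahmed beats Chen; Chen beats Park; Novak beats Park) — no Condorcet loser.

none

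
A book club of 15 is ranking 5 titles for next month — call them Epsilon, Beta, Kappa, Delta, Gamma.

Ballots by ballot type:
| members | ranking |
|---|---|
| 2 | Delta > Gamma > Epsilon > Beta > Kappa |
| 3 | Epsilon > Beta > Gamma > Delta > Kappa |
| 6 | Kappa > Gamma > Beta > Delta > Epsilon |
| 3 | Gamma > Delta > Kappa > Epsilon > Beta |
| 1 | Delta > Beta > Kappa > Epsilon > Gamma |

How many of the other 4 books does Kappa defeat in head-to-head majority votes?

2

Kappa against each rival (15 members):
Kappa vs Epsilon: Kappa is ranked higher on 6+3+1 = 10 ballots, Epsilon on 5. Kappa wins 10–5.
Kappa vs Beta: Kappa is ranked higher on 6+3 = 9 ballots, Beta on 6. Kappa wins 9–6.
Kappa vs Delta: Kappa is ranked higher on 6 ballots, Delta on 9. Delta wins 9–6.
Kappa vs Gamma: Gamma, 8–7.
Kappa beats Epsilon, Beta; loses to Delta, Gamma — 2 pairwise wins.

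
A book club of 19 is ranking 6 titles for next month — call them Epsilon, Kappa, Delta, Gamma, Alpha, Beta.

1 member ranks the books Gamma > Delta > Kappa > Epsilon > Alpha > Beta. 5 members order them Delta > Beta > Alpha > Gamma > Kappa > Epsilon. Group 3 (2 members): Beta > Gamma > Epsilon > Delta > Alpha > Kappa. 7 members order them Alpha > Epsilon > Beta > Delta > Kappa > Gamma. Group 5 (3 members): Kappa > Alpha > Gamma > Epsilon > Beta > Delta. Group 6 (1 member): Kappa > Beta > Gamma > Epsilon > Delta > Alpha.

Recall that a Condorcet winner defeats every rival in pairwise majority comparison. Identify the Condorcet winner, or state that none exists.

Alpha

Check each pair by majority over 19 ballots:
Epsilon vs Kappa: 9 to 10, Kappa.
Epsilon vs Delta: Epsilon preferred on 2+7+3+1 = 13 ballots; Epsilon wins 13–6.
Epsilon vs Gamma: Epsilon is ranked higher on 7 ballots, Gamma on 12. Gamma wins 12–7.
Epsilon vs Alpha: 1+2+1 = 4 for Epsilon, 15 for Alpha — Alpha by 15–4.
Epsilon vs Beta: Epsilon preferred on 1+7+3 = 11 ballots; Epsilon wins 11–8.
Kappa vs Delta: 4 to 15, Delta.
Kappa vs Gamma: 11 to 8, Kappa.
Kappa vs Alpha: 5 to 14, Alpha.
Kappa vs Beta: Kappa preferred on 1+3+1 = 5 ballots; Beta wins 14–5.
Delta vs Gamma: 12 to 7, Delta.
Delta vs Alpha: Delta is ranked higher on 1+5+2+1 = 9 ballots, Alpha on 10. Alpha wins 10–9.
Delta vs Beta: 1+5 = 6 for Delta, 13 for Beta — Beta by 13–6.
Gamma vs Alpha: 1+2+1 = 4 for Gamma, 15 for Alpha — Alpha by 15–4.
Gamma vs Beta: 1+3 = 4 for Gamma, 15 for Beta — Beta by 15–4.
Alpha vs Beta: 11 to 8, Alpha.
Alpha beats each of Epsilon, Kappa, Delta, Gamma, Beta — Alpha is the Condorcet winner.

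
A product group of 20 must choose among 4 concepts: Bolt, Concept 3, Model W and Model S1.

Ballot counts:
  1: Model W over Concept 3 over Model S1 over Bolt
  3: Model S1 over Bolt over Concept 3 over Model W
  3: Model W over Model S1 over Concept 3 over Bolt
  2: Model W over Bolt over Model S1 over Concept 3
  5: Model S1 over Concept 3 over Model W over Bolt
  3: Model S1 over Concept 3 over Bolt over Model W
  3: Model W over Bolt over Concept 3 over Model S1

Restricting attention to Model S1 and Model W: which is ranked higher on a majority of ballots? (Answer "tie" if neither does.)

Ballots ranking Model S1 above Model W: 3 + 5 + 3 = 11.
Ballots ranking Model W above Model S1: 20 − 11 = 9.
Model S1 wins the head-to-head 11–9.

Model S1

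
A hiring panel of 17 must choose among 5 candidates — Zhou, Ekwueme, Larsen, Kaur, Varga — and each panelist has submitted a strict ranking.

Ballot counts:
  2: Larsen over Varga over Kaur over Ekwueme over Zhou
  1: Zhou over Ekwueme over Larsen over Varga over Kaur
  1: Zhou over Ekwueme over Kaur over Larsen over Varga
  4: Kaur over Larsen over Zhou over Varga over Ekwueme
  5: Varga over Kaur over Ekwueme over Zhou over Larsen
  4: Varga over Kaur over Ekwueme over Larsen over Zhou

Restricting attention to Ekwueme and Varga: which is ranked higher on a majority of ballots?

Ballots ranking Ekwueme above Varga: 1 + 1 = 2.
Ballots ranking Varga above Ekwueme: 17 − 2 = 15.
Varga wins the head-to-head 15–2.

Varga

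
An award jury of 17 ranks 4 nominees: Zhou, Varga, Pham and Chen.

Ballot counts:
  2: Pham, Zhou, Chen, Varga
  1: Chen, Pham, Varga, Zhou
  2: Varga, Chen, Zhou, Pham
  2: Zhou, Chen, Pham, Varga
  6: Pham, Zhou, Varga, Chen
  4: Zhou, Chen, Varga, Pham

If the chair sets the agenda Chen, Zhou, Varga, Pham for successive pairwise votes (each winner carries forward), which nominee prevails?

Pham

Round 1: Chen vs Zhou — 3–14, Zhou advances.
Round 2: Zhou vs Varga — 14–3, Zhou advances.
Round 3: Zhou vs Pham — 8–9, Pham advances.
Pham survives the agenda.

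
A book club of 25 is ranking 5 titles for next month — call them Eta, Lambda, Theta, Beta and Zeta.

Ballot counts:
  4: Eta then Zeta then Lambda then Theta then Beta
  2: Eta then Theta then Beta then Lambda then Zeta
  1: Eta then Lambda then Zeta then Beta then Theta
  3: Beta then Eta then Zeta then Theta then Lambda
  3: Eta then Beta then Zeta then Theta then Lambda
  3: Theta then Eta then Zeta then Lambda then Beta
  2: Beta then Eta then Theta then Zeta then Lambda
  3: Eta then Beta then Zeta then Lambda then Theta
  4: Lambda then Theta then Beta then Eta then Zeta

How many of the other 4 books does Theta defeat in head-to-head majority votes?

Theta against each rival (25 members):
Theta vs Eta: Eta, 18–7.
Theta vs Lambda: Theta, 13–12.
Theta vs Beta: 4+2+3+4 = 13 for Theta, 12 for Beta — Theta by 13–12.
Theta–Zeta: Zeta 14–11.
Theta beats Lambda, Beta; loses to Eta, Zeta — 2 pairwise wins.

2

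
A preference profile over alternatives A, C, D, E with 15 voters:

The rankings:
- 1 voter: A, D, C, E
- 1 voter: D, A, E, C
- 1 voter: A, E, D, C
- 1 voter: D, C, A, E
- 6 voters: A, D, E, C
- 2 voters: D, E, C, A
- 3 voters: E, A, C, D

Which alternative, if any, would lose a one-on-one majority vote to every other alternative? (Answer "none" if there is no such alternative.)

Head-to-head results (15 voters):
A vs C: A wins 12–3.
A vs D: 11 to 4, A.
A vs E: A preferred on 1+1+1+1+6 = 10 ballots; A wins 10–5.
C vs D: 3 to 12, D.
C–E: E 13–2.
D vs E: D, 11–4.
C is beaten in every head-to-head and is the Condorcet loser.

C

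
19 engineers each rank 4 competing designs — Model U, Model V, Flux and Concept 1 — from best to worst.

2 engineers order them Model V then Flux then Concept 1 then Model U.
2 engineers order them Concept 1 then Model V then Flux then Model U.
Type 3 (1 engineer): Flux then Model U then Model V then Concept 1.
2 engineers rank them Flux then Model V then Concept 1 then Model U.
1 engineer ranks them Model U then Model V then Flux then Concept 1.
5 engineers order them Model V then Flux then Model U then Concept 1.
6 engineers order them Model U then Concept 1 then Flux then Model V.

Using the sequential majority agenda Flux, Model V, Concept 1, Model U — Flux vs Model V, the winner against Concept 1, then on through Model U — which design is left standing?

Model V

Round 1: Flux vs Model V — 9–10, Model V advances.
Round 2: Model V vs Concept 1 — 11–8, Model V advances.
Round 3: Model V vs Model U — 11–8, Model V advances.
The agenda winner is Model V.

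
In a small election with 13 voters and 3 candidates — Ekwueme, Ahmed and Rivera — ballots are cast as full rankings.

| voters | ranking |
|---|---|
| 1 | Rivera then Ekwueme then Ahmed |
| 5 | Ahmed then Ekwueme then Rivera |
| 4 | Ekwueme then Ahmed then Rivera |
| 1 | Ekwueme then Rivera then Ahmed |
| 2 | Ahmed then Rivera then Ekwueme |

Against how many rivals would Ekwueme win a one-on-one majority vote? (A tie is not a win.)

1

Ekwueme against each rival (13 voters):
Ekwueme–Ahmed: Ahmed 7–6.
Ekwueme vs Rivera: 10 to 3, Ekwueme.
Ekwueme beats Rivera; loses to Ahmed — 1 pairwise win.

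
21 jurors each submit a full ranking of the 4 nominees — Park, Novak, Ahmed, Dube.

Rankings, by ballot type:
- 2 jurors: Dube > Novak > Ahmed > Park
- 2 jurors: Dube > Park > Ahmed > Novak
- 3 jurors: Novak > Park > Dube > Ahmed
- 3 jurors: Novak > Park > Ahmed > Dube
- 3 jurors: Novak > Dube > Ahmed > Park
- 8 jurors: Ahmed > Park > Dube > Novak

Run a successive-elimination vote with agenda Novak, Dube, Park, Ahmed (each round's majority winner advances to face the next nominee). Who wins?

Round 1: Novak vs Dube — 9–12, Dube advances.
Round 2: Dube vs Park — 7–14, Park advances.
Round 3: Park vs Ahmed — 8–13, Ahmed advances.
Ahmed survives the agenda.

Ahmed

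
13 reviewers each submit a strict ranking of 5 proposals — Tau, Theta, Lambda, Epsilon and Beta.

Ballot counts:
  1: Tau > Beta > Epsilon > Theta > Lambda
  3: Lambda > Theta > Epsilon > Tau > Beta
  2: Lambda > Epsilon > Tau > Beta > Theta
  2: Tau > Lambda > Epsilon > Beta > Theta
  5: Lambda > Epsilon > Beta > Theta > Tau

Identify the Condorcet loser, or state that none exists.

Pairwise majorities:
Tau vs Theta: Theta, 8–5.
Tau vs Lambda: 1+2 = 3 for Tau, 10 for Lambda — Lambda by 10–3.
Tau vs Epsilon: Tau is ranked higher on 1+2 = 3 ballots, Epsilon on 10. Epsilon wins 10–3.
Tau vs Beta: Tau preferred on 1+3+2+2 = 8 ballots; Tau wins 8–5.
Theta vs Lambda: Lambda, 12–1.
Theta vs Epsilon: Epsilon wins 10–3.
Theta vs Beta: 3 to 10, Beta.
Lambda vs Epsilon: Lambda preferred on 3+2+2+5 = 12 ballots; Lambda wins 12–1.
Lambda vs Beta: Lambda wins 12–1.
Epsilon vs Beta: 12 to 1, Epsilon.
Each project has at least one pairwise win (Tau beats Beta; Theta beats Tau; Lambda beats Tau; Epsilon beats Tau; Beta beats Theta) — no Condorcet loser.

none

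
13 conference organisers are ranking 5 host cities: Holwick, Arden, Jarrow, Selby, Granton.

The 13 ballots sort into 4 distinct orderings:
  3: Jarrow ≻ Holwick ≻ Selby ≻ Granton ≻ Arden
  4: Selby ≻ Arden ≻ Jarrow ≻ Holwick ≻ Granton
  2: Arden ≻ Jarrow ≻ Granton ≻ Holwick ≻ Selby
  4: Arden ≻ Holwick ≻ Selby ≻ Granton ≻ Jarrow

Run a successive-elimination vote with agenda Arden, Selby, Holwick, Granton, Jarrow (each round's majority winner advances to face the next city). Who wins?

Jarrow

Round 1: Arden vs Selby — 6–7, Selby advances.
Round 2: Selby vs Holwick — 4–9, Holwick advances.
Round 3: Holwick vs Granton — 11–2, Holwick advances.
Round 4: Holwick vs Jarrow — 4–9, Jarrow advances.
The agenda winner is Jarrow.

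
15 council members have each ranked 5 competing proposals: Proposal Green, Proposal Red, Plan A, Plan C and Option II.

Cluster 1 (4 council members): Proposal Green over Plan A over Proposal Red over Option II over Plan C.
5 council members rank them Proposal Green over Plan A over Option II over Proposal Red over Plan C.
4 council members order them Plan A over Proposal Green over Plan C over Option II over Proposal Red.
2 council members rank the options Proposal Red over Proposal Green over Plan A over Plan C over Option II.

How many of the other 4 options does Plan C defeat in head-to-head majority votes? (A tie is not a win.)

Plan C against each rival (15 council members):
Plan C–Proposal Green: Proposal Green 15–0.
Plan C vs Proposal Red: Proposal Red wins 11–4.
Plan C vs Plan A: Plan A wins 15–0.
Plan C vs Option II: Option II wins 9–6.
Plan C beats no one; loses to Proposal Green, Proposal Red, Plan A, Option II — 0 pairwise wins.

0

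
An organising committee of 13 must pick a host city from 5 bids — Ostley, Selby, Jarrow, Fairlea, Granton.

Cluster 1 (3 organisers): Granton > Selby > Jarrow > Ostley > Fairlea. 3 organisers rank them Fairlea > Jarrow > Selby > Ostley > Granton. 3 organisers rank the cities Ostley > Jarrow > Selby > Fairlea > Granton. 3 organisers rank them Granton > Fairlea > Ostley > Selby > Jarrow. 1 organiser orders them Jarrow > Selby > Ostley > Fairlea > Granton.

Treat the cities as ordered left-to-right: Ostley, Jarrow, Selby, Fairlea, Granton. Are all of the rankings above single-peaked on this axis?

Axis positions: Ostley=1, Jarrow=2, Selby=3, Fairlea=4, Granton=5.
Cluster 1: ranking walks positions 5-3-2-1-4; Selby is ranked above Fairlea even though Fairlea lies between Selby and the peak Granton on the axis — preferences dip and rise again. Not single-peaked.
Cluster 2: ranking walks positions 4-2-3-1-5; Jarrow is ranked above Selby even though Selby lies between Jarrow and the peak Fairlea on the axis — preferences dip and rise again. Not single-peaked.
Cluster 3 (peak Ostley at position 1): ranking walks positions 1-2-3-4-5, expanding outward from the peak — single-peaked.
Cluster 4: ranking walks positions 5-4-1-3-2; Ostley is ranked above Selby even though Selby lies between Ostley and the peak Granton on the axis — preferences dip and rise again. Not single-peaked.
Cluster 5 (peak Jarrow at position 2): ranking walks positions 2-3-1-4-5, expanding outward from the peak — single-peaked.
Cluster 1 violates single-peakedness, so the profile is not single-peaked on this axis.

no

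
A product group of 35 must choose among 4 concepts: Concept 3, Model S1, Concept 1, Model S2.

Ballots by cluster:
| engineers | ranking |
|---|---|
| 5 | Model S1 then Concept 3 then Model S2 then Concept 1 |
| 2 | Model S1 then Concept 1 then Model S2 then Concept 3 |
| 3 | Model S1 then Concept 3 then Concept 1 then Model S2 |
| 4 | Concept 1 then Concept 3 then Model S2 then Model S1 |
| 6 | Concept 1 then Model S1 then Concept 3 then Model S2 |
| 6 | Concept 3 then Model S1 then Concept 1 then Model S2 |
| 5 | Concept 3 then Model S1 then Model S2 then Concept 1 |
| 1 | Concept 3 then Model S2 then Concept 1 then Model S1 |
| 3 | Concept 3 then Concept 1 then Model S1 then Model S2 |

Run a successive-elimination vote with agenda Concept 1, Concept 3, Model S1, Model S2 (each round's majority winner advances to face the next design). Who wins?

Round 1: Concept 1 vs Concept 3 — 12–23, Concept 3 advances.
Round 2: Concept 3 vs Model S1 — 19–16, Concept 3 advances.
Round 3: Concept 3 vs Model S2 — 33–2, Concept 3 advances.
The agenda winner is Concept 3.

Concept 3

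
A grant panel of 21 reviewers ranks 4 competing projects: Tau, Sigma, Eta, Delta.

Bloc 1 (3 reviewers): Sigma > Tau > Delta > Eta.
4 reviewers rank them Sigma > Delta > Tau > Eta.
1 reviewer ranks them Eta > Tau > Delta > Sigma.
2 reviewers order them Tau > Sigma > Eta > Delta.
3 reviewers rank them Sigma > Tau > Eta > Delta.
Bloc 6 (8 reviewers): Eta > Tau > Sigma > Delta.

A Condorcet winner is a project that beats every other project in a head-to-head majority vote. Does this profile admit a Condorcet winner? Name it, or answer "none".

Tau

Check each pair by majority over 21 ballots:
Tau–Sigma: Tau 11–10.
Tau–Eta: Tau 12–9.
Tau–Delta: Tau 17–4.
Sigma vs Eta: Sigma, 12–9.
Sigma vs Delta: Sigma wins 20–1.
Eta vs Delta: Eta, 14–7.
Tau beats each of Sigma, Eta, Delta — Tau is the Condorcet winner.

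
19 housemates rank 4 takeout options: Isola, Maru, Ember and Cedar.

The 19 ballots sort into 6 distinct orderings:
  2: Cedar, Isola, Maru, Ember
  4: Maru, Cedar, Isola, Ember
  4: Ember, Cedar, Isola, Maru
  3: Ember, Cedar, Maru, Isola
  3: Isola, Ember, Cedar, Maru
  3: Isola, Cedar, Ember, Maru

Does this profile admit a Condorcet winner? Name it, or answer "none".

none

Check each pair by majority over 19 ballots:
Isola vs Maru: Isola, 12–7.
Isola–Ember: Isola 12–7.
Isola–Cedar: Cedar 13–6.
Maru vs Ember: Ember wins 13–6.
Maru–Cedar: Cedar 15–4.
Ember–Cedar: Ember 10–9.
Every restaurant loses at least once (Isola loses to Cedar; Maru loses to Isola; Ember loses to Isola; Cedar loses to Ember). The majority relation contains the cycle Isola → Ember → Cedar → Isola, so there is no Condorcet winner.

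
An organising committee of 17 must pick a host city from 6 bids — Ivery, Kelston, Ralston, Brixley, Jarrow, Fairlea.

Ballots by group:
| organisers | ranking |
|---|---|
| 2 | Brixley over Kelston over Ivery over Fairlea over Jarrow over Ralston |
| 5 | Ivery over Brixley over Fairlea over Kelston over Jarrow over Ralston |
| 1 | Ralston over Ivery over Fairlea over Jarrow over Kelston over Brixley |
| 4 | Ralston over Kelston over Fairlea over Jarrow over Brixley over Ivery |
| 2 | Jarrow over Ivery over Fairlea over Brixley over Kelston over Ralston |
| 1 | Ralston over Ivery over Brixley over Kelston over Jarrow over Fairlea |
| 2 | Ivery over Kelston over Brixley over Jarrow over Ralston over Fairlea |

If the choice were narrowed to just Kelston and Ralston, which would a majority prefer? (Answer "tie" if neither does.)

Ballots ranking Kelston above Ralston: 2 + 5 + 2 + 2 = 11.
Ballots ranking Ralston above Kelston: 17 − 11 = 6.
Kelston wins the head-to-head 11–6.

Kelston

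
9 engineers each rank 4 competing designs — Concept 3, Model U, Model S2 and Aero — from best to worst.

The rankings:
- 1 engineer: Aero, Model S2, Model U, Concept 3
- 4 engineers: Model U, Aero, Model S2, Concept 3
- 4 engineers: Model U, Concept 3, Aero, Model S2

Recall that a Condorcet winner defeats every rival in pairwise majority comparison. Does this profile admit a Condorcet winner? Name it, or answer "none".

Model U

Check each pair by majority over 9 ballots:
Concept 3 vs Model U: Model U wins 9–0.
Concept 3 vs Model S2: Model S2 wins 5–4.
Concept 3 vs Aero: Aero, 5–4.
Model U vs Model S2: Model U, 8–1.
Model U–Aero: Model U 8–1.
Model S2–Aero: Aero 9–0.
Model U beats each of Concept 3, Model S2, Aero — Model U is the Condorcet winner.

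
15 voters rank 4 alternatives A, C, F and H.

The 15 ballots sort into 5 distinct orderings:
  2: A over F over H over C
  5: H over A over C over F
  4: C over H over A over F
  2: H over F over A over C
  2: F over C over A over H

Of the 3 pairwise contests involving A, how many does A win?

A against each rival (15 voters):
A–C: A 9–6.
A vs F: 11 to 4, A.
A vs H: 2+2 = 4 for A, 11 for H — H by 11–4.
A beats C, F; loses to H — 2 pairwise wins.

2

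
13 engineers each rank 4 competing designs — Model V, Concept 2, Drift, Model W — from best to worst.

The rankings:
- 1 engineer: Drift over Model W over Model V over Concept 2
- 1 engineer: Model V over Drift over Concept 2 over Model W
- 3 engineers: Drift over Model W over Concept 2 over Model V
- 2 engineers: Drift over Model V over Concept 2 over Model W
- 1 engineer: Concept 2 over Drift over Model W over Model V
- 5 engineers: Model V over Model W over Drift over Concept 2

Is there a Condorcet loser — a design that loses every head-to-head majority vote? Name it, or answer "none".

Head-to-head results (13 engineers):
Model V vs Concept 2: Model V preferred on 1+1+2+5 = 9 ballots; Model V wins 9–4.
Model V–Drift: Drift 7–6.
Model V vs Model W: Model V is ranked higher on 1+2+5 = 8 ballots, Model W on 5. Model V wins 8–5.
Concept 2–Drift: Drift 12–1.
Concept 2 vs Model W: Model W, 9–4.
Drift–Model W: Drift 8–5.
Only Concept 2 has no wins; Concept 2 is the Condorcet loser.

Concept 2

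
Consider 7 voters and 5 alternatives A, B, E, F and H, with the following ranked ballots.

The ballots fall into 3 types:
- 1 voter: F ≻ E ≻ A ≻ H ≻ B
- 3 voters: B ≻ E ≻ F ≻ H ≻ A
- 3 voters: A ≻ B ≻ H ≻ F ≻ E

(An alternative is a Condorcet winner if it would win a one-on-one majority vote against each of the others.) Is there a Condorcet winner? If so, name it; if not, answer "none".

Pairwise majorities:
A vs B: A is ranked higher on 1+3 = 4 ballots, B on 3. A wins 4–3.
A–E: E 4–3.
A vs F: 3 to 4, F.
A vs H: A preferred on 1+3 = 4 ballots; A wins 4–3.
B–E: B 6–1.
B vs F: 3+3 = 6 for B, 1 for F — B by 6–1.
B vs H: B preferred on 3+3 = 6 ballots; B wins 6–1.
E vs F: F wins 4–3.
E vs H: 4 to 3, E.
F vs H: 1+3 = 4 for F, 3 for H — F by 4–3.
No alternative is unbeaten: A loses to E; B loses to A; E loses to B; F loses to B; H loses to A. In particular A → B → E → A is a majority cycle — no Condorcet winner exists.

none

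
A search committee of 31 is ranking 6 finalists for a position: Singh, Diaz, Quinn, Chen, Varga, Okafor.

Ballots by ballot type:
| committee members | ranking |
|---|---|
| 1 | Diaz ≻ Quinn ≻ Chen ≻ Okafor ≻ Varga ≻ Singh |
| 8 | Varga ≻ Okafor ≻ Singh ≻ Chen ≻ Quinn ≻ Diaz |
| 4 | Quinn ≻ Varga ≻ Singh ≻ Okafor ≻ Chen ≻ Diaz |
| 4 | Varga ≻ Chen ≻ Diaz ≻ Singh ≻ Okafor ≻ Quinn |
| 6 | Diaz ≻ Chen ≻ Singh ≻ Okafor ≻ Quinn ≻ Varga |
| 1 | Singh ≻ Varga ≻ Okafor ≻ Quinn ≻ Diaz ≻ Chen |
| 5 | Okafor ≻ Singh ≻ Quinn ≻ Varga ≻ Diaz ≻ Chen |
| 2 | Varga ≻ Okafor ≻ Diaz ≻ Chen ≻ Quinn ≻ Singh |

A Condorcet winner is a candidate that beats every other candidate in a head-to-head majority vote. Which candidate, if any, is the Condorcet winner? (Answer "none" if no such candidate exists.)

Head-to-head results (31 committee members):
Singh–Diaz: Singh 18–13.
Singh vs Quinn: Singh, 24–7.
Singh vs Chen: Singh is ranked higher on 8+4+1+5 = 18 ballots, Chen on 13. Singh wins 18–13.
Singh vs Varga: Singh is ranked higher on 6+1+5 = 12 ballots, Varga on 19. Varga wins 19–12.
Singh vs Okafor: Okafor, 16–15.
Diaz vs Quinn: 1+4+6+2 = 13 for Diaz, 18 for Quinn — Quinn by 18–13.
Diaz vs Chen: Chen wins 16–15.
Diaz vs Varga: Varga, 24–7.
Diaz vs Okafor: Okafor, 20–11.
Quinn vs Chen: Quinn is ranked higher on 1+4+1+5 = 11 ballots, Chen on 20. Chen wins 20–11.
Quinn vs Varga: Quinn, 16–15.
Quinn vs Okafor: Quinn preferred on 1+4 = 5 ballots; Okafor wins 26–5.
Chen vs Varga: 1+6 = 7 for Chen, 24 for Varga — Varga by 24–7.
Chen vs Okafor: Chen is ranked higher on 1+4+6 = 11 ballots, Okafor on 20. Okafor wins 20–11.
Varga vs Okafor: Varga is ranked higher on 8+4+4+1+2 = 19 ballots, Okafor on 12. Varga wins 19–12.
No candidate is unbeaten: Singh loses to Varga; Diaz loses to Singh; Quinn loses to Singh; Chen loses to Singh; Varga loses to Quinn; Okafor loses to Varga. In particular Singh beats Quinn beats Varga beats Singh is a majority cycle — no Condorcet winner exists.

none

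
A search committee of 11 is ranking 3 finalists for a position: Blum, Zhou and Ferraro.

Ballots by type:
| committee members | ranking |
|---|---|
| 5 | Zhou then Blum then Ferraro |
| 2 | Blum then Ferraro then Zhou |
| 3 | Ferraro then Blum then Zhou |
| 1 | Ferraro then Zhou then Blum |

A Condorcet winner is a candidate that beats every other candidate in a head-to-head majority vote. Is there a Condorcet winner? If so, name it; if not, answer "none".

none

Head-to-head results (11 committee members):
Blum vs Zhou: 2+3 = 5 for Blum, 6 for Zhou — Zhou by 6–5.
Blum vs Ferraro: 5+2 = 7 for Blum, 4 for Ferraro — Blum by 7–4.
Zhou vs Ferraro: 5 to 6, Ferraro.
Every candidate loses at least once (Blum loses to Zhou; Zhou loses to Ferraro; Ferraro loses to Blum). The majority relation contains the cycle Blum → Ferraro → Zhou → Blum, so there is no Condorcet winner.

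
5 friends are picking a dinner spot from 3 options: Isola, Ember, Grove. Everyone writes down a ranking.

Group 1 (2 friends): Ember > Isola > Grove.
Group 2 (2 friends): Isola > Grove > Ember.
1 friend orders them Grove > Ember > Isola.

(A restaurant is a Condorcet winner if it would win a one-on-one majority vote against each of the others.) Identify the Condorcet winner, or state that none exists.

none

Check each pair by majority over 5 ballots:
Isola vs Ember: Isola preferred on 2 ballots; Ember wins 3–2.
Isola vs Grove: 2+2 = 4 for Isola, 1 for Grove — Isola by 4–1.
Ember vs Grove: Ember is ranked higher on 2 ballots, Grove on 3. Grove wins 3–2.
Every restaurant loses at least once (Isola loses to Ember; Ember loses to Grove; Grove loses to Isola). The majority relation contains the cycle Isola → Grove → Ember → Isola, so there is no Condorcet winner.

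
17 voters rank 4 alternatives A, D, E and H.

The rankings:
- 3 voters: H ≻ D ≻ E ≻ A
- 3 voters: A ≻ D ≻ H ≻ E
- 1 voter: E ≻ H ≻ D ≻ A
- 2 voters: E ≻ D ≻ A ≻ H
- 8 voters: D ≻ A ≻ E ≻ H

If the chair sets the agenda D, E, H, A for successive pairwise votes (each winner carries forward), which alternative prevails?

Round 1: D vs E — 14–3, D advances.
Round 2: D vs H — 13–4, D advances.
Round 3: D vs A — 14–3, D advances.
D survives the agenda.

D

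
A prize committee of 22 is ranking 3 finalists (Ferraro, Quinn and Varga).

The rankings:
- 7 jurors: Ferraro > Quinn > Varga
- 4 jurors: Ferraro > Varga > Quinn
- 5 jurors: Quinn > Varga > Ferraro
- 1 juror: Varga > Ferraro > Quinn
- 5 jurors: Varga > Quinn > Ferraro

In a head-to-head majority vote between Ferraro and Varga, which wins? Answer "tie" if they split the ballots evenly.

tie

Ballots ranking Ferraro above Varga: 7 + 4 = 11.
Ballots ranking Varga above Ferraro: 22 − 11 = 11.
11–11: the pair ties.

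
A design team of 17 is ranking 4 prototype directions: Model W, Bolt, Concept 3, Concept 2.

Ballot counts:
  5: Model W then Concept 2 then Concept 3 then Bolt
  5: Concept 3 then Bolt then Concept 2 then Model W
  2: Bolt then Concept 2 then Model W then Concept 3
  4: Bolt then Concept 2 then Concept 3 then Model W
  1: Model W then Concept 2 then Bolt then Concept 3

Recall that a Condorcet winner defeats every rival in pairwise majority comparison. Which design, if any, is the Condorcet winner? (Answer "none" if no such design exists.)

none

Check each pair by majority over 17 ballots:
Model W vs Bolt: 6 to 11, Bolt.
Model W vs Concept 3: 5+2+1 = 8 for Model W, 9 for Concept 3 — Concept 3 by 9–8.
Model W vs Concept 2: Model W is ranked higher on 5+1 = 6 ballots, Concept 2 on 11. Concept 2 wins 11–6.
Bolt vs Concept 3: 7 to 10, Concept 3.
Bolt vs Concept 2: 5+2+4 = 11 for Bolt, 6 for Concept 2 — Bolt by 11–6.
Concept 3 vs Concept 2: Concept 3 is ranked higher on 5 ballots, Concept 2 on 12. Concept 2 wins 12–5.
Each design drops at least one matchup (Model W loses to Bolt; Bolt loses to Concept 3; Concept 3 loses to Concept 2; Concept 2 loses to Bolt); the cycle Bolt > Concept 2 > Concept 3 > Bolt rules out a Condorcet winner.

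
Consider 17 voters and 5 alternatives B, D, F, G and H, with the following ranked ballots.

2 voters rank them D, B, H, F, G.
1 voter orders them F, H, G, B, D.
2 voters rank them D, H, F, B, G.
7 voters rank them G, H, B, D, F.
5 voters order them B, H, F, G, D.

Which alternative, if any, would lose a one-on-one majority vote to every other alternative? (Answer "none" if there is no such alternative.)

Pairwise majorities:
B vs D: B, 13–4.
B vs F: B, 14–3.
B vs G: B, 9–8.
B vs H: B is ranked higher on 2+5 = 7 ballots, H on 10. H wins 10–7.
D vs F: D, 11–6.
D vs G: D preferred on 2+2 = 4 ballots; G wins 13–4.
D vs H: H, 13–4.
F vs G: F preferred on 2+1+2+5 = 10 ballots; F wins 10–7.
F vs H: 1 for F, 16 for H — H by 16–1.
G vs H: H wins 10–7.
Each alternative has at least one pairwise win (B beats D; D beats F; F beats G; G beats D; H beats B) — no Condorcet loser.

none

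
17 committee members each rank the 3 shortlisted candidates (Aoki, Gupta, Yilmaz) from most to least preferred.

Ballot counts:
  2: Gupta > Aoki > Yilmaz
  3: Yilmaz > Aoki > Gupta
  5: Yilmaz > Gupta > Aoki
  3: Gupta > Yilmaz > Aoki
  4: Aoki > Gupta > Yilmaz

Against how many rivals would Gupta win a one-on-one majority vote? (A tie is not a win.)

2

Gupta against each rival (17 committee members):
Gupta vs Aoki: Gupta is ranked higher on 2+5+3 = 10 ballots, Aoki on 7. Gupta wins 10–7.
Gupta vs Yilmaz: 2+3+4 = 9 for Gupta, 8 for Yilmaz — Gupta by 9–8.
Gupta beats Aoki, Yilmaz — 2 pairwise wins.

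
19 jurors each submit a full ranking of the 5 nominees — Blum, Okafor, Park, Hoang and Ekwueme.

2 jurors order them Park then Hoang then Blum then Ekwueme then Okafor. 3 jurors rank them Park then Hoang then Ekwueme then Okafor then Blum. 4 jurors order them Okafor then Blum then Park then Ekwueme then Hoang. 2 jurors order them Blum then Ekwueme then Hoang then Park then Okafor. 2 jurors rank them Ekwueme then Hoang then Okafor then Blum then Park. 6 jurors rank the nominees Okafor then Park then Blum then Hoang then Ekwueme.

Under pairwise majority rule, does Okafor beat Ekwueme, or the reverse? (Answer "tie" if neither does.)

Okafor

Ballots ranking Okafor above Ekwueme: 4 + 6 = 10.
Ballots ranking Ekwueme above Okafor: 19 − 10 = 9.
Okafor wins the head-to-head 10–9.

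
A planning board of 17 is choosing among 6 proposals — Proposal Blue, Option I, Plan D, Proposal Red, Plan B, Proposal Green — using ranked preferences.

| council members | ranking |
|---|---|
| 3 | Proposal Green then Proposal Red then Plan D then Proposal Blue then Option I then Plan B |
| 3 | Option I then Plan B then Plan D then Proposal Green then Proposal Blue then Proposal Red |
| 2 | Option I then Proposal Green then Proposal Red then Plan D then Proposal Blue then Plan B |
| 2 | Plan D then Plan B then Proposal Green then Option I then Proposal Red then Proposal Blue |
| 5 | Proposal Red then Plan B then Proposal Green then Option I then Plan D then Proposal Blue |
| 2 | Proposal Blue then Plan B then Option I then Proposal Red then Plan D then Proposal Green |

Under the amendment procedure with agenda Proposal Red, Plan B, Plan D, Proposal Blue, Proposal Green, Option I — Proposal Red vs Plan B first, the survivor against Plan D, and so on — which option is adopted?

Proposal Green

Round 1: Proposal Red vs Plan B — 10–7, Proposal Red advances.
Round 2: Proposal Red vs Plan D — 12–5, Proposal Red advances.
Round 3: Proposal Red vs Proposal Blue — 12–5, Proposal Red advances.
Round 4: Proposal Red vs Proposal Green — 7–10, Proposal Green advances.
Round 5: Proposal Green vs Option I — 10–7, Proposal Green advances.
The agenda winner is Proposal Green.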